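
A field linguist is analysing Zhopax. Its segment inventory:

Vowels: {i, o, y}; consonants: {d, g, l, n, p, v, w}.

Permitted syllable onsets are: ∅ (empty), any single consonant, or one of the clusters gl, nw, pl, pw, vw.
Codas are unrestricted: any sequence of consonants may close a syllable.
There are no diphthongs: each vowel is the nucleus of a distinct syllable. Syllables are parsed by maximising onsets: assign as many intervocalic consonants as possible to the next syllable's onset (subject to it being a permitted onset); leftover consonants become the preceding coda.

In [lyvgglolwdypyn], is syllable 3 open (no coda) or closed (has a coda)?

Nuclei (vowels): y, o, y, y → 4 syllables.
V1 /y/ – V2 /o/: /vggl/ splits as /vg/ + /gl/ (/gl/ is the longest suffix that is a licit onset).
V2 /o/ – V3 /y/: /lwd/ splits as /lw/ + /d/ (/d/ is the longest suffix that is a licit onset).
V3 /y/ – V4 /y/: just /p/ — single C goes to the following onset.
Result: lyvg.glolw.dy.pyn.
Syllable 3 is /dy/; it ends in its nucleus with no coda, so it is open.

open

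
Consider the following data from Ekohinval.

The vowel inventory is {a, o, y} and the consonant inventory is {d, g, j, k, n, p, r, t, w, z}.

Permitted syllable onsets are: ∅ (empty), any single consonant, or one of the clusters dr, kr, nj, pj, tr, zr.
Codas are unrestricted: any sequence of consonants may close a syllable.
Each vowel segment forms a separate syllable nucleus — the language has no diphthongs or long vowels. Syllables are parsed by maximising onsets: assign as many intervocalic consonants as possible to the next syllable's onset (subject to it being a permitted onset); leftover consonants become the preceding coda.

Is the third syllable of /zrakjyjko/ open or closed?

open

The vowels are a, y, o — 3 nuclei, so 3 syllables.
σ1/σ2 boundary: /kj/ splits as /k/ + /j/ (/j/ is the longest suffix that is a licit onset).
σ2/σ3 boundary: /jk/ splits as /j/ + /k/ (/k/ is the longest suffix that is a licit onset).
Syllabification: zrak.jyj.ko.
Syllable 3 is /ko/; it ends in its nucleus with no coda, so it is open.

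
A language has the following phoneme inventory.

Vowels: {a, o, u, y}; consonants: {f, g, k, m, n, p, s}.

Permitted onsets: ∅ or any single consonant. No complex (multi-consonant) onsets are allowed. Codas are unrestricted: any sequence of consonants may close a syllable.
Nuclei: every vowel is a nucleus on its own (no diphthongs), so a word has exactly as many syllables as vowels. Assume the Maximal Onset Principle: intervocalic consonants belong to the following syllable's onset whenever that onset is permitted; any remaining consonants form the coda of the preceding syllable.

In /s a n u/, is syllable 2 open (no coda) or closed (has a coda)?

open

Vowels present: a, u; each is a nucleus, giving 2 syllables.
V1 /a/ – V2 /u/: /n/ → onset of the next syllable (single consonants are always licit onsets).
Syllabification: sa.nu.
Syllable 2 is /nu/; it ends in its nucleus with no coda, so it is open.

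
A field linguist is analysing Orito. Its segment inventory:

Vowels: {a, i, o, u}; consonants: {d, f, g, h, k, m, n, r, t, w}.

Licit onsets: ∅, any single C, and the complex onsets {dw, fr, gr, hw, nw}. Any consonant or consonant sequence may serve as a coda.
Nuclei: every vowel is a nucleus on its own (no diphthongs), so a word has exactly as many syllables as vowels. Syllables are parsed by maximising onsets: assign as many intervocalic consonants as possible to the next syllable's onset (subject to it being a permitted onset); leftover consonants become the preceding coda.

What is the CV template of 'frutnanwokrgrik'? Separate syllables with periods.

Vowels present: u, a, o, i; each is a nucleus, giving 4 syllables.
Between /u/ (V1) and /a/ (V2): /tn/ splits as /t/ + /n/ (/n/ is the longest suffix that is a licit onset).
Between /a/ (V2) and /o/ (V3): /nw/ is a licit onset in full, so it all attaches to the next syllable.
Between /o/ (V3) and /i/ (V4): /krgr/ splits as /kr/ + /gr/ (/gr/ is the longest suffix that is a licit onset).
So the parse is frut.na.nwokr.grik.
Mapping each syllable to C/V: /frut/ → CCVC, /na/ → CV, /nwokr/ → CCVCC, /grik/ → CCVC.

CCVC.CV.CCVCC.CCVC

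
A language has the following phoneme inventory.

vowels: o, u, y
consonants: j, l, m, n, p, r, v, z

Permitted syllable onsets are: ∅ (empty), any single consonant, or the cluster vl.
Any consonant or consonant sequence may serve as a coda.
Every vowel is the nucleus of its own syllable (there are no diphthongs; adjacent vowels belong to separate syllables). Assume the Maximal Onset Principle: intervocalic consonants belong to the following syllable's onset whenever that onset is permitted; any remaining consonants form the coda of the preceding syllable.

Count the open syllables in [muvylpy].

2

Vowels present: u, y, y; each is a nucleus, giving 3 syllables.
/u…y/ gap (V1→V2): /v/ is a single consonant, so it becomes the next onset.
/y…y/ gap (V2→V3): /lp/; trying suffixes from longest down, /p/ is the first permitted one, so coda /l/ | onset /p/.
Result: mu.vyl.py.
Classifying each syllable: /mu/ (open), /vyl/ (closed), /py/ (open).
Open syllables: 2.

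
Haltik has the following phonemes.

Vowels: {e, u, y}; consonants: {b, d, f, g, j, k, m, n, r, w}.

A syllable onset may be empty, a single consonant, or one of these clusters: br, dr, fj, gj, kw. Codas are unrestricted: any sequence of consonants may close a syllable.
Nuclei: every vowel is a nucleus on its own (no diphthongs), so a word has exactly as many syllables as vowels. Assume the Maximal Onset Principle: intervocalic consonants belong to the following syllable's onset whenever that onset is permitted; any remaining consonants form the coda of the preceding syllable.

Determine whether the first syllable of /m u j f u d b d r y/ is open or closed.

Nuclei (vowels): u, u, y → 3 syllables.
Between /u/ (V1) and /u/ (V2): /jf/; trying suffixes from longest down, /f/ is the first permitted one, so coda /j/ | onset /f/.
Between /u/ (V2) and /y/ (V3): /dbdr/ splits as /db/ + /dr/ (/dr/ is the longest suffix that is a licit onset).
So the parse is muj.fudb.dry.
Syllable 1 is /muj/ with coda /j/, so it is closed.

closed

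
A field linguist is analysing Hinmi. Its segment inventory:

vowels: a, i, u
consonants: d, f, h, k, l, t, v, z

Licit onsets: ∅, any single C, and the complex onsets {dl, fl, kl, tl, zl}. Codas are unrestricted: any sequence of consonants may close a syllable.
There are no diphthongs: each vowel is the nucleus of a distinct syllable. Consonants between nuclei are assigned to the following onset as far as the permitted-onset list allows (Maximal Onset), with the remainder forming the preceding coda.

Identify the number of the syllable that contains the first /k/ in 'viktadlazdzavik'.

1

The vowels are i, a, a, a, i — 5 nuclei, so 5 syllables.
V1 /i/ – V2 /a/: /kt/; trying suffixes from longest down, /t/ is the first permitted one, so coda /k/ | onset /t/.
V2 /a/ – V3 /a/: /dl/ is a licit onset in full, so it all attaches to the next syllable.
V3 /a/ – V4 /a/: /zdz/ — longest licit onset from the right is /z/, leaving /zd/ as coda.
V4 /a/ – V5 /i/: /v/ is a single consonant, so it becomes the next onset.
Putting it together: vik.ta.dlazd.za.vik.
The first /k/ is in the coda of syllable 1 (/vik/).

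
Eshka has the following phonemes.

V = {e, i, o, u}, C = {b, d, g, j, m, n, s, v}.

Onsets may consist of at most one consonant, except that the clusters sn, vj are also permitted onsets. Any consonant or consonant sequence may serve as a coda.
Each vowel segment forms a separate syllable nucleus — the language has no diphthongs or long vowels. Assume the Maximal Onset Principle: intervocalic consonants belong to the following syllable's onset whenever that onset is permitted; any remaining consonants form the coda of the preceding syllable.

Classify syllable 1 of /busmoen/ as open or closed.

Vowels present: u, o, e; each is a nucleus, giving 3 syllables.
Between /u/ (V1) and /o/ (V2): /sm/ — longest licit onset from the right is /m/, leaving /s/ as coda.
Between /o/ (V2) and /e/ (V3): nothing intervenes; syllable break is V.V.
Putting it together: bus.mo.en.
Syllable 1 is /bus/ with coda /s/, so it is closed.

closed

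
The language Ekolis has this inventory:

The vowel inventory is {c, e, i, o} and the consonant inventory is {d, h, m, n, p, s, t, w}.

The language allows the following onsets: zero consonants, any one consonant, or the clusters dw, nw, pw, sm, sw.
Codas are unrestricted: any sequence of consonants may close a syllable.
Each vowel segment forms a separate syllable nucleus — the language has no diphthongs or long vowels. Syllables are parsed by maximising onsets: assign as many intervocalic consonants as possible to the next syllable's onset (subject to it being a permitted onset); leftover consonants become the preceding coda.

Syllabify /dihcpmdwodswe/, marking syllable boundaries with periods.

Vowels present: i, c, o, e; each is a nucleus, giving 4 syllables.
σ1/σ2 boundary: just /h/ — single C goes to the following onset.
σ2/σ3 boundary: /pmdw/; trying suffixes from longest down, /dw/ is the first permitted one, so coda /pm/ | onset /dw/.
σ3/σ4 boundary: /dsw/ splits as /d/ + /sw/ (/sw/ is the longest suffix that is a licit onset).

di.hcpm.dwod.swe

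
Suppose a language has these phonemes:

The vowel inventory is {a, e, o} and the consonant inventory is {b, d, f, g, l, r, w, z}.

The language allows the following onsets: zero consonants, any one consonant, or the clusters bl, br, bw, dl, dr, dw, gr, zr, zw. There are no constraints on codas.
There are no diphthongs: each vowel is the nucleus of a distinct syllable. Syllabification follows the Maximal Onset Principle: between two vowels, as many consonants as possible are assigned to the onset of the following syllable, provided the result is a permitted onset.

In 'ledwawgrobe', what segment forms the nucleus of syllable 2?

Vowels present: e, a, o, e; each is a nucleus, giving 4 syllables.
The second nucleus (vowel 2 from the left) is /a/.

a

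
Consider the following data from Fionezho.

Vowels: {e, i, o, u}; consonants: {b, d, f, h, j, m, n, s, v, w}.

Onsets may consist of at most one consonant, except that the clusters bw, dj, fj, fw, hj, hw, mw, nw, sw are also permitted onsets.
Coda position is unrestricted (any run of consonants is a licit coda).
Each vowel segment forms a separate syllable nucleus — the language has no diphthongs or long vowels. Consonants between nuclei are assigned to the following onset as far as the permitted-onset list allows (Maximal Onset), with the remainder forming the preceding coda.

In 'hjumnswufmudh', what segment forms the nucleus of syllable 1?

Nuclei (vowels): u, u, u → 3 syllables.
The first nucleus (vowel 1 from the left) is /u/.

u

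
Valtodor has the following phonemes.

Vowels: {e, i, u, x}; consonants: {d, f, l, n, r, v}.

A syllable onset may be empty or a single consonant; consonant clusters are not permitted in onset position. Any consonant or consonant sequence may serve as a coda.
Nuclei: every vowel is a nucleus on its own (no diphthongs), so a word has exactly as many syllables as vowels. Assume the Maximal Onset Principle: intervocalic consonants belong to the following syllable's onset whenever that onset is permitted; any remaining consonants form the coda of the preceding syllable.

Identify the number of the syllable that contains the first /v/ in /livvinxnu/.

1

The vowels are i, i, x, u — 4 nuclei, so 4 syllables.
/i…i/ gap (V1→V2): cluster /vv/ — the longest permitted-onset suffix is /v/; onset = /v/, preceding coda = /v/.
/i…x/ gap (V2→V3): /n/ is a single consonant, so it becomes the next onset.
/x…u/ gap (V3→V4): just /n/ — single C goes to the following onset.
Syllabification: liv.vi.nx.nu.
The first /v/ is in the coda of syllable 1 (/liv/).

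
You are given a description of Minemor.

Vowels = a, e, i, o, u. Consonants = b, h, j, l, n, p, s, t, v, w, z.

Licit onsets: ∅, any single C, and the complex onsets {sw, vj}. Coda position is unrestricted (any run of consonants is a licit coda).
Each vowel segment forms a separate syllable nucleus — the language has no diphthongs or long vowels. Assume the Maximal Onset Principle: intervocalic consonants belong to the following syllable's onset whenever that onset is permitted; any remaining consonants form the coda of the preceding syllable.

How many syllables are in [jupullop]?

3

Nuclei (vowels): u, u, o → 3 syllables.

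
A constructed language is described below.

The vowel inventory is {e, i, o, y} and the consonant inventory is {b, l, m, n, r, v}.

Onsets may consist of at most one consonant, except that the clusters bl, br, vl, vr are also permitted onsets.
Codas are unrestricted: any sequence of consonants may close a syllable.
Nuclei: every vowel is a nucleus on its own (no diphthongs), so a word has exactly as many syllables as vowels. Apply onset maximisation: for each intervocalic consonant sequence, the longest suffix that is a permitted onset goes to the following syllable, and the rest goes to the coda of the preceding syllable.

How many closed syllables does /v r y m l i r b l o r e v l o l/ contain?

3

Vowels present: y, i, o, e, o; each is a nucleus, giving 5 syllables.
Between /y/ (V1) and /i/ (V2): /ml/ splits as /m/ + /l/ (/l/ is the longest suffix that is a licit onset).
Between /i/ (V2) and /o/ (V3): /rbl/; trying suffixes from longest down, /bl/ is the first permitted one, so coda /r/ | onset /bl/.
Between /o/ (V3) and /e/ (V4): just /r/ — single C goes to the following onset.
Between /e/ (V4) and /o/ (V5): /vl/ — entire cluster is a permitted onset → onset /vl/, coda ∅.
Putting it together: vrym.lir.blo.re.vlol.
Classifying each syllable: /vrym/ (closed), /lir/ (closed), /blo/ (open), /re/ (open), /vlol/ (closed).
Closed syllables: 3.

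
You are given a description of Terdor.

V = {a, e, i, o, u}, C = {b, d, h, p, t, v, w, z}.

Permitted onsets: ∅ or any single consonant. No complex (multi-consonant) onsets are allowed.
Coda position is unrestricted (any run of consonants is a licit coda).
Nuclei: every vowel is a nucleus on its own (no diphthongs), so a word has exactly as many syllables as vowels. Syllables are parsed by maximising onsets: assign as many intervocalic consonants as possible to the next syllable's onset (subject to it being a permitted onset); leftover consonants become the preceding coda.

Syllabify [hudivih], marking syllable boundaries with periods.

hu.di.vih

Vowels present: u, i, i; each is a nucleus, giving 3 syllables.
/u…i/ gap (V1→V2): just /d/ — single C goes to the following onset.
/i…i/ gap (V2→V3): /v/ is a single consonant, so it becomes the next onset.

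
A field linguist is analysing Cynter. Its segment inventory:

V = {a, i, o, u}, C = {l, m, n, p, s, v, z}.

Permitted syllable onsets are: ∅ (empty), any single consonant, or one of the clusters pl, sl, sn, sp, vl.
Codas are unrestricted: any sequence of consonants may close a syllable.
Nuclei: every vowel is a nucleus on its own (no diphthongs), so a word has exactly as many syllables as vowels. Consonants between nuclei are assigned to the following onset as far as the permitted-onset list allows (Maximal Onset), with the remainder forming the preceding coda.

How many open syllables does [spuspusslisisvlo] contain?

3

Nuclei (vowels): u, u, i, i, o → 5 syllables.
/u…u/ gap (V1→V2): cluster /sp/ — /sp/ is itself a permitted onset, so the whole cluster goes right; preceding coda = ∅.
/u…i/ gap (V2→V3): /ssl/; trying suffixes from longest down, /sl/ is the first permitted one, so coda /s/ | onset /sl/.
/i…i/ gap (V3→V4): just /s/ — single C goes to the following onset.
/i…o/ gap (V4→V5): /svl/ — longest licit onset from the right is /vl/, leaving /s/ as coda.
So the parse is spu.spus.sli.sis.vlo.
Classifying each syllable: /spu/ (open), /spus/ (closed), /sli/ (open), /sis/ (closed), /vlo/ (open).
Open syllables: 3.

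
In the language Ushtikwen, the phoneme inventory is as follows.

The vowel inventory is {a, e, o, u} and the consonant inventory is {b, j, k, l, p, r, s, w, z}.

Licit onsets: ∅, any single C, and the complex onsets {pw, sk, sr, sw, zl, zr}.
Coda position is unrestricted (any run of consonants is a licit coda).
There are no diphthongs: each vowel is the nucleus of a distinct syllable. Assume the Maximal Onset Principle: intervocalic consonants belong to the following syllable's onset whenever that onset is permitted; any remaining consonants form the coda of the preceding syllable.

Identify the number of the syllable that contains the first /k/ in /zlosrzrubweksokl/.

3

Vowels present: o, u, e, o; each is a nucleus, giving 4 syllables.
σ1/σ2 boundary: cluster /srzr/ — the longest permitted-onset suffix is /zr/; onset = /zr/, preceding coda = /sr/.
σ2/σ3 boundary: /bw/; trying suffixes from longest down, /w/ is the first permitted one, so coda /b/ | onset /w/.
σ3/σ4 boundary: cluster /ks/ — the longest permitted-onset suffix is /s/; onset = /s/, preceding coda = /k/.
Result: zlosr.zrub.wek.sokl.
The first /k/ is in the coda of syllable 3 (/wek/).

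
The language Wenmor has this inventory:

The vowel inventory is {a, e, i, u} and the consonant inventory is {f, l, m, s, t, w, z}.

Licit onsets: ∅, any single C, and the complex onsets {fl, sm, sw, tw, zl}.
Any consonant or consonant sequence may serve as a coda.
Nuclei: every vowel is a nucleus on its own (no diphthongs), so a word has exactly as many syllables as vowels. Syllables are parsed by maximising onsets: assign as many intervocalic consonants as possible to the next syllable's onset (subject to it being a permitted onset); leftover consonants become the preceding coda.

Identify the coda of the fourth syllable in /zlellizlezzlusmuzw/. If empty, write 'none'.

Vowels present: e, i, e, u, u; each is a nucleus, giving 5 syllables.
/e…i/ gap (V1→V2): cluster /ll/ — the longest permitted-onset suffix is /l/; onset = /l/, preceding coda = /l/.
/i…e/ gap (V2→V3): /zl/ is a licit onset in full, so it all attaches to the next syllable.
/e…u/ gap (V3→V4): cluster /zzl/ — the longest permitted-onset suffix is /zl/; onset = /zl/, preceding coda = /z/.
/u…u/ gap (V4→V5): /sm/ is a licit onset in full, so it all attaches to the next syllable.
Syllabification: zlel.li.zlez.zlu.smuzw.
Syllable 4 is /zlu/: onset /zl/, nucleus /u/, coda ∅.

none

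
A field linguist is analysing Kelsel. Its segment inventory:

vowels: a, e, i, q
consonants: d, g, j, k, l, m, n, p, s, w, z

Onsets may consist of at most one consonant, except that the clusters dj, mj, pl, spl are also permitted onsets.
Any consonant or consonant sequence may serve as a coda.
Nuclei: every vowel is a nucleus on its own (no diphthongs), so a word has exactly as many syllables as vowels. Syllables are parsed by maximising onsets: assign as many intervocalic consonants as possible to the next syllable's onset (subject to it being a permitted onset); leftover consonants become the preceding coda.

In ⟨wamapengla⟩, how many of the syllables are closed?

1

The vowels are a, a, e, a — 4 nuclei, so 4 syllables.
Between /a/ (V1) and /a/ (V2): /m/ → onset of the next syllable (single consonants are always licit onsets).
Between /a/ (V2) and /e/ (V3): just /p/ — single C goes to the following onset.
Between /e/ (V3) and /a/ (V4): /ngl/ splits as /ng/ + /l/ (/l/ is the longest suffix that is a licit onset).
So the parse is wa.ma.peng.la.
Classifying each syllable: /wa/ (open), /ma/ (open), /peng/ (closed), /la/ (open).
Closed syllables: 1.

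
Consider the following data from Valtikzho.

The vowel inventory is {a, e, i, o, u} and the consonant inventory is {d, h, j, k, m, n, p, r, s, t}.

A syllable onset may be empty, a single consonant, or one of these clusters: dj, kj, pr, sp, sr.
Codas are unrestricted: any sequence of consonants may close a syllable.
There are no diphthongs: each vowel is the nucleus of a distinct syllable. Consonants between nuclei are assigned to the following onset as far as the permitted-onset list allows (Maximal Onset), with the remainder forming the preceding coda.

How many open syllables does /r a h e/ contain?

The vowels are a, e — 2 nuclei, so 2 syllables.
σ1/σ2 boundary: /h/ is a single consonant, so it becomes the next onset.
Putting it together: ra.he.
Classifying each syllable: /ra/ (open), /he/ (open).
Open syllables: 2.

2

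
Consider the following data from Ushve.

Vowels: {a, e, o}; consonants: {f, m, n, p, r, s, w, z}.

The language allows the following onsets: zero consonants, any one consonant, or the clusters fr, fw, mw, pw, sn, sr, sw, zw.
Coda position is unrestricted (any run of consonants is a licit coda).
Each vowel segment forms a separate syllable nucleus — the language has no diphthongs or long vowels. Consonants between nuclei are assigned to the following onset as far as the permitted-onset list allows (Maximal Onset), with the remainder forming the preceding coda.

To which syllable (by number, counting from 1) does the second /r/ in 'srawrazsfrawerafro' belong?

Nuclei (vowels): a, a, a, e, a, o → 6 syllables.
Between /a/ (V1) and /a/ (V2): /wr/; trying suffixes from longest down, /r/ is the first permitted one, so coda /w/ | onset /r/.
Between /a/ (V2) and /a/ (V3): cluster /zsfr/ — the longest permitted-onset suffix is /fr/; onset = /fr/, preceding coda = /zs/.
Between /a/ (V3) and /e/ (V4): /w/ → onset of the next syllable (single consonants are always licit onsets).
Between /e/ (V4) and /a/ (V5): just /r/ — single C goes to the following onset.
Between /a/ (V5) and /o/ (V6): cluster /fr/ — /fr/ is itself a permitted onset, so the whole cluster goes right; preceding coda = ∅.
Result: sraw.razs.fra.we.ra.fro.
The second /r/ is in the onset of syllable 2 (/razs/).

2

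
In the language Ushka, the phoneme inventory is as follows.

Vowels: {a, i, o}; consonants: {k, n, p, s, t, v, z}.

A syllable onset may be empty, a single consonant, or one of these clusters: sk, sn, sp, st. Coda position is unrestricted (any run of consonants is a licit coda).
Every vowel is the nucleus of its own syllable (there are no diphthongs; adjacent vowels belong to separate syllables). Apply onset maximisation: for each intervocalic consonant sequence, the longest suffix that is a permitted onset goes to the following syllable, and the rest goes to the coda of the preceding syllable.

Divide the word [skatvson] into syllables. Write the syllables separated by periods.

skatv.son

The vowels are a, o — 2 nuclei, so 2 syllables.
σ1/σ2 boundary: /tvs/ splits as /tv/ + /s/ (/s/ is the longest suffix that is a licit onset).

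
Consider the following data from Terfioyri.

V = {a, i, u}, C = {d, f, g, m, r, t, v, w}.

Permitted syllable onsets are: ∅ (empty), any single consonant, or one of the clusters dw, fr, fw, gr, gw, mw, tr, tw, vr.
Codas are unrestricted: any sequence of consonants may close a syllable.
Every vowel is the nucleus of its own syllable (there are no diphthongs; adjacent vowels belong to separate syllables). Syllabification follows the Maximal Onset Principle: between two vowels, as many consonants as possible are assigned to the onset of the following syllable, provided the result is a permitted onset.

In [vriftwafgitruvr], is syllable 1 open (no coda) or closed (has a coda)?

Nuclei (vowels): i, a, i, u → 4 syllables.
/i…a/ gap (V1→V2): /ftw/ — longest licit onset from the right is /tw/, leaving /f/ as coda.
/a…i/ gap (V2→V3): cluster /fg/ — the longest permitted-onset suffix is /g/; onset = /g/, preceding coda = /f/.
/i…u/ gap (V3→V4): /tr/ is a licit onset in full, so it all attaches to the next syllable.
So the parse is vrif.twaf.gi.truvr.
Syllable 1 is /vrif/ with coda /f/, so it is closed.

closed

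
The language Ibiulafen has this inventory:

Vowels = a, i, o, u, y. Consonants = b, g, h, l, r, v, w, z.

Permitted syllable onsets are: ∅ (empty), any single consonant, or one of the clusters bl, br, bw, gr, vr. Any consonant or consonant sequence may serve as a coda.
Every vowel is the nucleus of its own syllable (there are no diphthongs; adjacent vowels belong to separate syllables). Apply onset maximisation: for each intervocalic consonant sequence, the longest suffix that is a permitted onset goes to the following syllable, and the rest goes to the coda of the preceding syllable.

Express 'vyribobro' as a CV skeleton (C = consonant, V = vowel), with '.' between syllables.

Vowels present: y, i, o, o; each is a nucleus, giving 4 syllables.
σ1/σ2 boundary: /r/ → onset of the next syllable (single consonants are always licit onsets).
σ2/σ3 boundary: /b/ → onset of the next syllable (single consonants are always licit onsets).
σ3/σ4 boundary: /br/ is a licit onset in full, so it all attaches to the next syllable.
Syllabification: vy.ri.bo.bro.
Mapping each syllable to C/V: /vy/ → CV, /ri/ → CV, /bo/ → CV, /bro/ → CCV.

CV.CV.CV.CCV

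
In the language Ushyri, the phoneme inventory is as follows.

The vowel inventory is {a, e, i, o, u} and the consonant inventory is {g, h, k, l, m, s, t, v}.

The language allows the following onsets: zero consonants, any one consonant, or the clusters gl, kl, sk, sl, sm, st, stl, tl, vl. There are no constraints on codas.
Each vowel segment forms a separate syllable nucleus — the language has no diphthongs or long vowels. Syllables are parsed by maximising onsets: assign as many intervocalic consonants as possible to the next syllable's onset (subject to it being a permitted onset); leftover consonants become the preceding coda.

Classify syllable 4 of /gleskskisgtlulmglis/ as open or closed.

Vowels present: e, i, u, i; each is a nucleus, giving 4 syllables.
σ1/σ2 boundary: /sksk/ — longest licit onset from the right is /sk/, leaving /sk/ as coda.
σ2/σ3 boundary: /sgtl/; trying suffixes from longest down, /tl/ is the first permitted one, so coda /sg/ | onset /tl/.
σ3/σ4 boundary: /lmgl/; trying suffixes from longest down, /gl/ is the first permitted one, so coda /lm/ | onset /gl/.
So the parse is glesk.skisg.tlulm.glis.
Syllable 4 is /glis/ with coda /s/, so it is closed.

closed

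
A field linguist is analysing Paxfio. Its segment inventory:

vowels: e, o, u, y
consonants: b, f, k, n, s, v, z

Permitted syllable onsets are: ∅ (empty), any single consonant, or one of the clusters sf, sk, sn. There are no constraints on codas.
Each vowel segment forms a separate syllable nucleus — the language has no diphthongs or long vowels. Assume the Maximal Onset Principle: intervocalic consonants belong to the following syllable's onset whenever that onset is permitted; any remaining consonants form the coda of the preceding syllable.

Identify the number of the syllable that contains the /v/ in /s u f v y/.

Vowels present: u, y; each is a nucleus, giving 2 syllables.
σ1/σ2 boundary: /fv/; trying suffixes from longest down, /v/ is the first permitted one, so coda /f/ | onset /v/.
Putting it together: suf.vy.
The /v/ is in the onset of syllable 2 (/vy/).

2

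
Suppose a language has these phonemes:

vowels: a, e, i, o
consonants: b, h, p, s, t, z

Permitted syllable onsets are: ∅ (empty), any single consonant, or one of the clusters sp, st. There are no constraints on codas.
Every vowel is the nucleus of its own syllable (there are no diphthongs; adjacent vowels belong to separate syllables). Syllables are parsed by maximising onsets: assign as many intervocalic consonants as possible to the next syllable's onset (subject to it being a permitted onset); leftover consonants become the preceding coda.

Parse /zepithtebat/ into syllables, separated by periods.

ze.pith.te.bat

The vowels are e, i, e, a — 4 nuclei, so 4 syllables.
V1 /e/ – V2 /i/: /p/ is a single consonant, so it becomes the next onset.
V2 /i/ – V3 /e/: /tht/; trying suffixes from longest down, /t/ is the first permitted one, so coda /th/ | onset /t/.
V3 /e/ – V4 /a/: /b/ is a single consonant, so it becomes the next onset.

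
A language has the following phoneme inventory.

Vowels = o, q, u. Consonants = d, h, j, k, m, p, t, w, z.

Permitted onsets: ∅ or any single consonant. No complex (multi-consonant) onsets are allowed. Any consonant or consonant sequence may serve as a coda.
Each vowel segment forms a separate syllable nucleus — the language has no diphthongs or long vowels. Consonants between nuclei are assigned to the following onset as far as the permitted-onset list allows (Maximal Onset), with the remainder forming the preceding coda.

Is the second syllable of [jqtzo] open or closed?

Vowels present: q, o; each is a nucleus, giving 2 syllables.
Between /q/ (V1) and /o/ (V2): /tz/ — longest licit onset from the right is /z/, leaving /t/ as coda.
Syllabification: jqt.zo.
Syllable 2 is /zo/; it ends in its nucleus with no coda, so it is open.

open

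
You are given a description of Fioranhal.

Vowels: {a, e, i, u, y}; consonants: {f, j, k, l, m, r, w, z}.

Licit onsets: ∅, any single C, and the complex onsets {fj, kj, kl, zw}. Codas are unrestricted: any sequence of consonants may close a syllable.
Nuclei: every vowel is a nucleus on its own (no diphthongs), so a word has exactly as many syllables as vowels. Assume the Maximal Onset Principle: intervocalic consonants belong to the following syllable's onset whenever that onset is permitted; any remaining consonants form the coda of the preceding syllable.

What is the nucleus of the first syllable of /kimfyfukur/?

Vowels present: i, y, u, u; each is a nucleus, giving 4 syllables.
The first nucleus (vowel 1 from the left) is /i/.

i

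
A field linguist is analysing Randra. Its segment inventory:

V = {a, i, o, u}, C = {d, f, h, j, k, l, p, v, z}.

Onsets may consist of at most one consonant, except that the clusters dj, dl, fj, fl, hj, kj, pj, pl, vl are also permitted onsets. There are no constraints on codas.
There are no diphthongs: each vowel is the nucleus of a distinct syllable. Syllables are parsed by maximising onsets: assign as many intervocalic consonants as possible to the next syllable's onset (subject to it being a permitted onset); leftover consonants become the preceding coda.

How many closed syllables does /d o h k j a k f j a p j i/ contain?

2

Vowels present: o, a, a, i; each is a nucleus, giving 4 syllables.
/o…a/ gap (V1→V2): /hkj/; trying suffixes from longest down, /kj/ is the first permitted one, so coda /h/ | onset /kj/.
/a…a/ gap (V2→V3): /kfj/ — longest licit onset from the right is /fj/, leaving /k/ as coda.
/a…i/ gap (V3→V4): /pj/ — entire cluster is a permitted onset → onset /pj/, coda ∅.
Syllabification: doh.kjak.fja.pji.
Classifying each syllable: /doh/ (closed), /kjak/ (closed), /fja/ (open), /pji/ (open).
Closed syllables: 2.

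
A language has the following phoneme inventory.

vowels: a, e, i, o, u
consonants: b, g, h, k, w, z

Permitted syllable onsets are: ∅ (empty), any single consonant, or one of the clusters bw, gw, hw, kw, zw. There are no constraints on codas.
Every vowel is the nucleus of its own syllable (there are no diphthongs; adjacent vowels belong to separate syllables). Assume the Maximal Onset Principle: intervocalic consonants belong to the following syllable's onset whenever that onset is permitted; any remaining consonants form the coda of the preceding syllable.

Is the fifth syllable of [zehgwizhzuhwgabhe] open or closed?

open

The vowels are e, i, u, a, e — 5 nuclei, so 5 syllables.
σ1/σ2 boundary: cluster /hgw/ — the longest permitted-onset suffix is /gw/; onset = /gw/, preceding coda = /h/.
σ2/σ3 boundary: /zhz/ — longest licit onset from the right is /z/, leaving /zh/ as coda.
σ3/σ4 boundary: /hwg/; trying suffixes from longest down, /g/ is the first permitted one, so coda /hw/ | onset /g/.
σ4/σ5 boundary: /bh/ — longest licit onset from the right is /h/, leaving /b/ as coda.
Result: zeh.gwizh.zuhw.gab.he.
Syllable 5 is /he/; it ends in its nucleus with no coda, so it is open.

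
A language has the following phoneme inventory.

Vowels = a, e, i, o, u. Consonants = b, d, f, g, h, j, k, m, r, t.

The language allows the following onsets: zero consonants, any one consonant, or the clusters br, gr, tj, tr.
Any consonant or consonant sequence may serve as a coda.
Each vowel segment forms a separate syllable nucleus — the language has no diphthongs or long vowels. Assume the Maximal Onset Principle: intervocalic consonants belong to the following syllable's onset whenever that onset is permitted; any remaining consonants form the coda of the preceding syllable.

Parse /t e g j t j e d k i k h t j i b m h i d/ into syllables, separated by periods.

Vowels present: e, e, i, i, i; each is a nucleus, giving 5 syllables.
Between /e/ (V1) and /e/ (V2): cluster /gjtj/ — the longest permitted-onset suffix is /tj/; onset = /tj/, preceding coda = /gj/.
Between /e/ (V2) and /i/ (V3): /dk/ splits as /d/ + /k/ (/k/ is the longest suffix that is a licit onset).
Between /i/ (V3) and /i/ (V4): cluster /khtj/ — the longest permitted-onset suffix is /tj/; onset = /tj/, preceding coda = /kh/.
Between /i/ (V4) and /i/ (V5): /bmh/ — longest licit onset from the right is /h/, leaving /bm/ as coda.

tegj.tjed.kikh.tjibm.hid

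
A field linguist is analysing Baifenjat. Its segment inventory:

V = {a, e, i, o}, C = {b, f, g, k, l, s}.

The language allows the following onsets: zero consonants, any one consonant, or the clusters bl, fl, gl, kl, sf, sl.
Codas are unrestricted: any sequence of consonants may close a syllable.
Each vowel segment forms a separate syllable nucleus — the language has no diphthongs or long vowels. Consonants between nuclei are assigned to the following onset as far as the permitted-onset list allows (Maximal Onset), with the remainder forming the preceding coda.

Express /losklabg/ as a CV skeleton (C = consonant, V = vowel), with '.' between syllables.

The vowels are o, a — 2 nuclei, so 2 syllables.
σ1/σ2 boundary: /skl/ — longest licit onset from the right is /kl/, leaving /s/ as coda.
So the parse is los.klabg.
Mapping each syllable to C/V: /los/ → CVC, /klabg/ → CCVCC.

CVC.CCVCC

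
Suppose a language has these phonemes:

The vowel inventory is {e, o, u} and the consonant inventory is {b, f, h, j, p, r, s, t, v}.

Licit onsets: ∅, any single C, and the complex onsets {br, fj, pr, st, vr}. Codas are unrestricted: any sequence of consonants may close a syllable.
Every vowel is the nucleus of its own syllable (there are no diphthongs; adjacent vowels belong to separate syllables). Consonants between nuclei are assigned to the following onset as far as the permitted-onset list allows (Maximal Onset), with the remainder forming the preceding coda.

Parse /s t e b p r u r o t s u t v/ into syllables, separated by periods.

Vowels present: e, u, o, u; each is a nucleus, giving 4 syllables.
Between /e/ (V1) and /u/ (V2): /bpr/; trying suffixes from longest down, /pr/ is the first permitted one, so coda /b/ | onset /pr/.
Between /u/ (V2) and /o/ (V3): /r/ is a single consonant, so it becomes the next onset.
Between /o/ (V3) and /u/ (V4): /ts/; trying suffixes from longest down, /s/ is the first permitted one, so coda /t/ | onset /s/.

steb.pru.rot.sutv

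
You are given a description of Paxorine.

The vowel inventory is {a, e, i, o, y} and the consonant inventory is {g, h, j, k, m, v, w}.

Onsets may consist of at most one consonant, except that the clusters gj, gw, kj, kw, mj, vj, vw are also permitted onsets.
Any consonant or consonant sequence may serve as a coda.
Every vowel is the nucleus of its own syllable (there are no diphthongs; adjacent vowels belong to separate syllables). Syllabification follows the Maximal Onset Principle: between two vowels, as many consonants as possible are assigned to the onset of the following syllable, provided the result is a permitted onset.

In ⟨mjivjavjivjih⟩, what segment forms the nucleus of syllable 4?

i

The vowels are i, a, i, i — 4 nuclei, so 4 syllables.
The fourth nucleus (vowel 4 from the left) is /i/.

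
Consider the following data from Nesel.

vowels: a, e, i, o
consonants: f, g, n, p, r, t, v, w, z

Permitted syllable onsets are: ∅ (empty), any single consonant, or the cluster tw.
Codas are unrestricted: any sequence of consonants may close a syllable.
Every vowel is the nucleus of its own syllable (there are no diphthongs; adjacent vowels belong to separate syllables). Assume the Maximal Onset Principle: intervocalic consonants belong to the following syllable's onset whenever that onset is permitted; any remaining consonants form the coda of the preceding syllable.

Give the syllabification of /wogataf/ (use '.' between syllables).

wo.ga.taf

Nuclei (vowels): o, a, a → 3 syllables.
V1 /o/ – V2 /a/: /g/ is a single consonant, so it becomes the next onset.
V2 /a/ – V3 /a/: /t/ → onset of the next syllable (single consonants are always licit onsets).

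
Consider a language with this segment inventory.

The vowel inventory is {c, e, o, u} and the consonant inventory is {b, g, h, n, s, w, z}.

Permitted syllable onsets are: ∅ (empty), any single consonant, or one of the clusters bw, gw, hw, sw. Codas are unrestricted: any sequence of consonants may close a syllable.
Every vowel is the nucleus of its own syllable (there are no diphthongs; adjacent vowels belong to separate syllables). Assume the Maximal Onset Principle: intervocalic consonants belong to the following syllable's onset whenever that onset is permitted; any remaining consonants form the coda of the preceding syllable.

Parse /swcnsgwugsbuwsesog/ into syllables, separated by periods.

swcns.gwugs.buw.se.sog

Vowels present: c, u, u, e, o; each is a nucleus, giving 5 syllables.
σ1/σ2 boundary: cluster /nsgw/ — the longest permitted-onset suffix is /gw/; onset = /gw/, preceding coda = /ns/.
σ2/σ3 boundary: cluster /gsb/ — the longest permitted-onset suffix is /b/; onset = /b/, preceding coda = /gs/.
σ3/σ4 boundary: cluster /ws/ — the longest permitted-onset suffix is /s/; onset = /s/, preceding coda = /w/.
σ4/σ5 boundary: just /s/ — single C goes to the following onset.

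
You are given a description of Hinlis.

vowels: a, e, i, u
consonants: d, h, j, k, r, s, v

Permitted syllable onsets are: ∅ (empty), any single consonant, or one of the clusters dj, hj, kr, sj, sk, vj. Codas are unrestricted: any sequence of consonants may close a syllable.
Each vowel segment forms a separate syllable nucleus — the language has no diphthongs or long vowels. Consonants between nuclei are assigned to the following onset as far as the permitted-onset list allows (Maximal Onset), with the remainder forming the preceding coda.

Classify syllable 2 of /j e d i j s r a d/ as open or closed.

The vowels are e, i, a — 3 nuclei, so 3 syllables.
V1 /e/ – V2 /i/: /d/ → onset of the next syllable (single consonants are always licit onsets).
V2 /i/ – V3 /a/: /jsr/ splits as /js/ + /r/ (/r/ is the longest suffix that is a licit onset).
Result: je.dijs.rad.
Syllable 2 is /dijs/ with coda /js/, so it is closed.

closed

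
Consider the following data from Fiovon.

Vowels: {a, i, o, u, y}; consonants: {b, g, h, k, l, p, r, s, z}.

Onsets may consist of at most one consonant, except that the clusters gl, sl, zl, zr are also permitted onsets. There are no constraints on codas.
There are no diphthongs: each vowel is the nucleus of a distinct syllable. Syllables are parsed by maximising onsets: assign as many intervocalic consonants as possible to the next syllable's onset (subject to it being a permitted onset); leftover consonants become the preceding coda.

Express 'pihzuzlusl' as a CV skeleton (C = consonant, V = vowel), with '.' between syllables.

Nuclei (vowels): i, u, u → 3 syllables.
/i…u/ gap (V1→V2): /hz/ splits as /h/ + /z/ (/z/ is the longest suffix that is a licit onset).
/u…u/ gap (V2→V3): /zl/ is a licit onset in full, so it all attaches to the next syllable.
Syllabification: pih.zu.zlusl.
Mapping each syllable to C/V: /pih/ → CVC, /zu/ → CV, /zlusl/ → CCVCC.

CVC.CV.CCVCC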